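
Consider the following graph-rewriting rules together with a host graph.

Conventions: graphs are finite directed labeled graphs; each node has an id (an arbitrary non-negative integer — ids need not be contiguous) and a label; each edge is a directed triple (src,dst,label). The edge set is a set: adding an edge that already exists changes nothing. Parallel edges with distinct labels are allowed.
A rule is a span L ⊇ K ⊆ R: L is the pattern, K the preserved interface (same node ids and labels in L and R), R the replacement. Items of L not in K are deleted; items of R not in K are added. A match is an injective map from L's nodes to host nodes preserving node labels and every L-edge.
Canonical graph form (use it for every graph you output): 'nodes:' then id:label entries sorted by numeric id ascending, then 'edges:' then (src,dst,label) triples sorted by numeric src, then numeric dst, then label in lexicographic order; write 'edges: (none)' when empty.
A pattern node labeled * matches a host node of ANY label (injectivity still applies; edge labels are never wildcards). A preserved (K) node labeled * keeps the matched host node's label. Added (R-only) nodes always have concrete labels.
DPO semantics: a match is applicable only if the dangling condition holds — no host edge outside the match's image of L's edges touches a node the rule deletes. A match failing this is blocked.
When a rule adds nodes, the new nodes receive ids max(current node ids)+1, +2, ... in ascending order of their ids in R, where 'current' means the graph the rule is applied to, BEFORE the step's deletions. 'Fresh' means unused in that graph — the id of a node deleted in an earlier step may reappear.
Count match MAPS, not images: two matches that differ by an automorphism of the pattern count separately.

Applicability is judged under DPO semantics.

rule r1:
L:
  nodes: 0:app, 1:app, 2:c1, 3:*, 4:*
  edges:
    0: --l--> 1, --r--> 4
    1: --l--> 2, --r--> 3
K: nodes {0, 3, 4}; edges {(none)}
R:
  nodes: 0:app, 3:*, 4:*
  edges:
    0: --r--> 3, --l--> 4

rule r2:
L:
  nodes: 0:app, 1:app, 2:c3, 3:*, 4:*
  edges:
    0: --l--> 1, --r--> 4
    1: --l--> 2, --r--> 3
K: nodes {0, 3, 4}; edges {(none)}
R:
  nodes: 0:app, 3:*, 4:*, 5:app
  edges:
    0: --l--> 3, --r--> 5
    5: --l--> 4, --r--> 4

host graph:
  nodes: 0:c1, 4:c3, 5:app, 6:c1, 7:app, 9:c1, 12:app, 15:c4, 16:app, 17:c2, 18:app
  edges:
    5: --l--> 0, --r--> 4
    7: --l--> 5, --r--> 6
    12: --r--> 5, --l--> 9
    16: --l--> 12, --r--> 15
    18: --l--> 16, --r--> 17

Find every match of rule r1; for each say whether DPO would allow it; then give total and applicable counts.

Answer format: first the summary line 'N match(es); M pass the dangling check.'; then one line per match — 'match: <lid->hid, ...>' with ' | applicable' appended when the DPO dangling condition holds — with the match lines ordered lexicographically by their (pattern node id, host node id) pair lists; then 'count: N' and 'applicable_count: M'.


2 match(es); 1 pass the dangling check.
match: 0->7, 1->5, 2->0, 3->4, 4->6
match: 0->16, 1->12, 2->9, 3->5, 4->15 | applicable
count: 2
applicable_count: 1


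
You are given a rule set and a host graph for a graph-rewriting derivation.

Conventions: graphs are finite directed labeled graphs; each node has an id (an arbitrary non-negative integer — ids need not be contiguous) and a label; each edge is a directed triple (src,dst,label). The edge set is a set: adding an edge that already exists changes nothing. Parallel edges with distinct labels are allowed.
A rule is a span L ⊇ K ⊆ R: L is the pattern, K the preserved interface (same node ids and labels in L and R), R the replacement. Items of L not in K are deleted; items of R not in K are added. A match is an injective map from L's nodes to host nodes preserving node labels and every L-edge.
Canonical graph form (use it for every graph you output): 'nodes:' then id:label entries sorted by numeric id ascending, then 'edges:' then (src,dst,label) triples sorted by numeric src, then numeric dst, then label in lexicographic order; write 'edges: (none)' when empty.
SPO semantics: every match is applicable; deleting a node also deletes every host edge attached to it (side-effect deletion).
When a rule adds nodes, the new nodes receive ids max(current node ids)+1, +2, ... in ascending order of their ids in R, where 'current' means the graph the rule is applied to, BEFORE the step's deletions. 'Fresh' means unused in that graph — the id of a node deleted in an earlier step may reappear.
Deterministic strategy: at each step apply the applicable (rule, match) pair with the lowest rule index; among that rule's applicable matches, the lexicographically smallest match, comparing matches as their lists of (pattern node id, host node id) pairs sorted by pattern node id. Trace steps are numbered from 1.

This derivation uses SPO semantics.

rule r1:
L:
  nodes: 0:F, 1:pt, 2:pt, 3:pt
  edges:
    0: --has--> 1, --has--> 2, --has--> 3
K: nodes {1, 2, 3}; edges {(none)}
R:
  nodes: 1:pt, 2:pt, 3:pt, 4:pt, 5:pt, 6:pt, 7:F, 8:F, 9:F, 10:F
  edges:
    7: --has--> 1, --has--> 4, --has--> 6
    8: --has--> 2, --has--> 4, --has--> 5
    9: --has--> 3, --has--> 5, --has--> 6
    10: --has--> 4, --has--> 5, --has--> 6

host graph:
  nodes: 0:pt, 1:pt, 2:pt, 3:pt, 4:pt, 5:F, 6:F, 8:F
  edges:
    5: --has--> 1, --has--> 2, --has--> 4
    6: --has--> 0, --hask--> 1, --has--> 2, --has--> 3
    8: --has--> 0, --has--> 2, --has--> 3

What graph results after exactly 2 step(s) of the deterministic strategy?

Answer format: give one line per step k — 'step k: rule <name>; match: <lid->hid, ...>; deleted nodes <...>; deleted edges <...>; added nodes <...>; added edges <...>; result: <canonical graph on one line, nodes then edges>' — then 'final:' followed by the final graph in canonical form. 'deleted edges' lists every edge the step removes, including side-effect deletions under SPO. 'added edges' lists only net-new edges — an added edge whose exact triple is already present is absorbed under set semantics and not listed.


step 1: rule r1; match: 0->5, 1->1, 2->2, 3->4; deleted nodes 5; deleted edges (5,1,has); (5,2,has); (5,4,has); added nodes 9, 10, 11, 12, 13, 14, 15; added edges (12,1,has); (12,9,has); (12,11,has); (13,2,has); (13,9,has); (13,10,has); (14,4,has); (14,10,has); (14,11,has); (15,9,has); (15,10,has); (15,11,has); result: nodes: 0:pt, 1:pt, 2:pt, 3:pt, 4:pt, 6:F, 8:F, 9:pt, 10:pt, 11:pt, 12:F, 13:F, 14:F, 15:F edges: (6,0,has); (6,1,hask); (6,2,has); (6,3,has); (8,0,has); (8,2,has); (8,3,has); (12,1,has); (12,9,has); (12,11,has); (13,2,has); (13,9,has); (13,10,has); (14,4,has); (14,10,has); (14,11,has); (15,9,has); (15,10,has); (15,11,has)
step 2: rule r1; match: 0->6, 1->0, 2->2, 3->3; deleted nodes 6; deleted edges (6,0,has); (6,1,hask); (6,2,has); (6,3,has); added nodes 16, 17, 18, 19, 20, 21, 22; added edges (19,0,has); (19,16,has); (19,18,has); (20,2,has); (20,16,has); (20,17,has); (21,3,has); (21,17,has); (21,18,has); (22,16,has); (22,17,has); (22,18,has); result: nodes: 0:pt, 1:pt, 2:pt, 3:pt, 4:pt, 8:F, 9:pt, 10:pt, 11:pt, 12:F, 13:F, 14:F, 15:F, 16:pt, 17:pt, 18:pt, 19:F, 20:F, 21:F, 22:F edges: (8,0,has); (8,2,has); (8,3,has); (12,1,has); (12,9,has); (12,11,has); (13,2,has); (13,9,has); (13,10,has); (14,4,has); (14,10,has); (14,11,has); (15,9,has); (15,10,has); (15,11,has); (19,0,has); (19,16,has); (19,18,has); (20,2,has); (20,16,has); (20,17,has); (21,3,has); (21,17,has); (21,18,has); (22,16,has); (22,17,has); (22,18,has)
final:
nodes: 0:pt, 1:pt, 2:pt, 3:pt, 4:pt, 8:F, 9:pt, 10:pt, 11:pt, 12:F, 13:F, 14:F, 15:F, 16:pt, 17:pt, 18:pt, 19:F, 20:F, 21:F, 22:F
edges: (8,0,has); (8,2,has); (8,3,has); (12,1,has); (12,9,has); (12,11,has); (13,2,has); (13,9,has); (13,10,has); (14,4,has); (14,10,has); (14,11,has); (15,9,has); (15,10,has); (15,11,has); (19,0,has); (19,16,has); (19,18,has); (20,2,has); (20,16,has); (20,17,has); (21,3,has); (21,17,has); (21,18,has); (22,16,has); (22,17,has); (22,18,has)


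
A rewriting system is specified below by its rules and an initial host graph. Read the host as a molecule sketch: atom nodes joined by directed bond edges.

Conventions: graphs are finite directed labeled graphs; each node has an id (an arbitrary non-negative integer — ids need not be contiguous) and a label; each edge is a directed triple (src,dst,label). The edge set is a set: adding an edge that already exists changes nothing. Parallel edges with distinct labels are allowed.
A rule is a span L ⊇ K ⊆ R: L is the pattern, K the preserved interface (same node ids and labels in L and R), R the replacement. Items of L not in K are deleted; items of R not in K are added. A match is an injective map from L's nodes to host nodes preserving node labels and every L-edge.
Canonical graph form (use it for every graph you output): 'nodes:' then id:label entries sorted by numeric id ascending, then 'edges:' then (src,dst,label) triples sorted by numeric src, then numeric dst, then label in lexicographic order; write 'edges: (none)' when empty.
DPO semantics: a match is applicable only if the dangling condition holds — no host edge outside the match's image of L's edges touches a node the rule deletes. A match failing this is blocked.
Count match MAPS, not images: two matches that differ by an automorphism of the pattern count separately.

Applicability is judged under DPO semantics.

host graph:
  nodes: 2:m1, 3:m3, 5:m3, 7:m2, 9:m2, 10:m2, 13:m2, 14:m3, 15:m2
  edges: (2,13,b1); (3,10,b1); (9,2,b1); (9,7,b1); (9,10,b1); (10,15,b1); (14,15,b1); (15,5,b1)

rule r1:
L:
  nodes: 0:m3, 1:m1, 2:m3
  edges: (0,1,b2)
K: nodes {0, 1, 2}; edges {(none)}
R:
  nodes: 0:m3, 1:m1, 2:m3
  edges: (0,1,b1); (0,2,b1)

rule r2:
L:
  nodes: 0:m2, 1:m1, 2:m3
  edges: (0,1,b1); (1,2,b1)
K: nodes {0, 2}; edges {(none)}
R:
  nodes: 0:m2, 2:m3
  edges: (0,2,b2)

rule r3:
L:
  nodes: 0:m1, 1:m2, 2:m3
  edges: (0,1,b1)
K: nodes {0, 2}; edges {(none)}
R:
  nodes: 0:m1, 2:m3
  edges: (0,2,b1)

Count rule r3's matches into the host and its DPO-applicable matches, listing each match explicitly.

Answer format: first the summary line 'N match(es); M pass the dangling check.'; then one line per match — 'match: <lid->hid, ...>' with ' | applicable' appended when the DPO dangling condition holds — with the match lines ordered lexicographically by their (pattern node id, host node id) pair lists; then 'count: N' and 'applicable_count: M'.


3 match(es); 3 pass the dangling check.
match: 0->2, 1->13, 2->3 | applicable
match: 0->2, 1->13, 2->5 | applicable
match: 0->2, 1->13, 2->14 | applicable
count: 3
applicable_count: 3


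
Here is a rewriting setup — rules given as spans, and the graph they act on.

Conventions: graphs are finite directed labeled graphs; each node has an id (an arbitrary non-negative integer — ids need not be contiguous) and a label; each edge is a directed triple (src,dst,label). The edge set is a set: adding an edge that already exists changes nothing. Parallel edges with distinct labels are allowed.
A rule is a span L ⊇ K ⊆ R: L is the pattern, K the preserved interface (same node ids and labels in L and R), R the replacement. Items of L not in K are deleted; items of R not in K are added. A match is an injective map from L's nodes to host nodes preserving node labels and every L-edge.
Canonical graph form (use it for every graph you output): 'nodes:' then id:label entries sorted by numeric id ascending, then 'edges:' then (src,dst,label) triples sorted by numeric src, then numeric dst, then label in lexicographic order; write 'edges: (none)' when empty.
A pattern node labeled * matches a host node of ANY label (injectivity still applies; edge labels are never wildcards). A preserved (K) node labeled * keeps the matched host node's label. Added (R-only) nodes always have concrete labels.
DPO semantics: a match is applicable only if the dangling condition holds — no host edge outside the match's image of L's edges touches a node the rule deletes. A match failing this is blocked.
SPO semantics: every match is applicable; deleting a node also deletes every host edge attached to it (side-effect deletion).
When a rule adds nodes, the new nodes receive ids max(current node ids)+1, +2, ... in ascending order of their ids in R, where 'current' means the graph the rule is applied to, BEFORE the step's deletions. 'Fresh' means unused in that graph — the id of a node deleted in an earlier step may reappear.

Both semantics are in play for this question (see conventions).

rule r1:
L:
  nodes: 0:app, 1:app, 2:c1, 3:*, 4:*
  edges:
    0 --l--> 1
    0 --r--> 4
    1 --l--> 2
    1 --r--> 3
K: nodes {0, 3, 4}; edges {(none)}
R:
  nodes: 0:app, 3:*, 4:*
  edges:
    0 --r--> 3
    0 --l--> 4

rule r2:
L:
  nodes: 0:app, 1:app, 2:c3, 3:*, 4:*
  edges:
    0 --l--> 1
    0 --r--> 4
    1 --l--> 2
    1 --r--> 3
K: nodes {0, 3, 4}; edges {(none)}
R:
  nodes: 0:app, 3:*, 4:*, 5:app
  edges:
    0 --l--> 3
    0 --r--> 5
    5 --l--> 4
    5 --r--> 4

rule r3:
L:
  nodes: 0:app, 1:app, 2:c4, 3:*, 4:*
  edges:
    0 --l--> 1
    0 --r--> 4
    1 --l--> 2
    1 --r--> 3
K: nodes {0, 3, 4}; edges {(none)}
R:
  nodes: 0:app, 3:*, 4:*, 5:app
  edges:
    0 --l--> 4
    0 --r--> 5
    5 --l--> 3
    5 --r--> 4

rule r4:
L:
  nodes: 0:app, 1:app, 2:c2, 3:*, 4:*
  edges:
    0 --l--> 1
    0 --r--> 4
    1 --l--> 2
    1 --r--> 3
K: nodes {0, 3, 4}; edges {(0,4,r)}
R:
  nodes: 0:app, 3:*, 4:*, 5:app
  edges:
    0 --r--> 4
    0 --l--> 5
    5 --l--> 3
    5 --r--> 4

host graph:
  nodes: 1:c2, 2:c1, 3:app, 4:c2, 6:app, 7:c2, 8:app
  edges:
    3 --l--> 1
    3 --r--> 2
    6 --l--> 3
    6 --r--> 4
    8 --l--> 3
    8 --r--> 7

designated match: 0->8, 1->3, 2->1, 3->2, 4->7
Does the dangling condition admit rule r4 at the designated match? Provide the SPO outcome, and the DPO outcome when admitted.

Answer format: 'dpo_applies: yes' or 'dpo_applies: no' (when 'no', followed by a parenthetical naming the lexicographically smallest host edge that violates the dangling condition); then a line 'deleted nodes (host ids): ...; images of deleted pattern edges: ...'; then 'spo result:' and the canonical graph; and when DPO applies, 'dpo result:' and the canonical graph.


dpo_applies: no
(the rule deletes node 3, which keeps host edge (6,3,l) outside the match image — the dangling condition fails, DPO blocks; SPO proceeds and side-deletes such edges)
deleted nodes (host ids): 1, 3; images of deleted pattern edges: (3,1,l); (3,2,r); (8,3,l)
spo result:
nodes: 2:c1, 4:c2, 6:app, 7:c2, 8:app, 9:app
edges: (6,4,r); (8,7,r); (8,9,l); (9,2,l); (9,7,r)


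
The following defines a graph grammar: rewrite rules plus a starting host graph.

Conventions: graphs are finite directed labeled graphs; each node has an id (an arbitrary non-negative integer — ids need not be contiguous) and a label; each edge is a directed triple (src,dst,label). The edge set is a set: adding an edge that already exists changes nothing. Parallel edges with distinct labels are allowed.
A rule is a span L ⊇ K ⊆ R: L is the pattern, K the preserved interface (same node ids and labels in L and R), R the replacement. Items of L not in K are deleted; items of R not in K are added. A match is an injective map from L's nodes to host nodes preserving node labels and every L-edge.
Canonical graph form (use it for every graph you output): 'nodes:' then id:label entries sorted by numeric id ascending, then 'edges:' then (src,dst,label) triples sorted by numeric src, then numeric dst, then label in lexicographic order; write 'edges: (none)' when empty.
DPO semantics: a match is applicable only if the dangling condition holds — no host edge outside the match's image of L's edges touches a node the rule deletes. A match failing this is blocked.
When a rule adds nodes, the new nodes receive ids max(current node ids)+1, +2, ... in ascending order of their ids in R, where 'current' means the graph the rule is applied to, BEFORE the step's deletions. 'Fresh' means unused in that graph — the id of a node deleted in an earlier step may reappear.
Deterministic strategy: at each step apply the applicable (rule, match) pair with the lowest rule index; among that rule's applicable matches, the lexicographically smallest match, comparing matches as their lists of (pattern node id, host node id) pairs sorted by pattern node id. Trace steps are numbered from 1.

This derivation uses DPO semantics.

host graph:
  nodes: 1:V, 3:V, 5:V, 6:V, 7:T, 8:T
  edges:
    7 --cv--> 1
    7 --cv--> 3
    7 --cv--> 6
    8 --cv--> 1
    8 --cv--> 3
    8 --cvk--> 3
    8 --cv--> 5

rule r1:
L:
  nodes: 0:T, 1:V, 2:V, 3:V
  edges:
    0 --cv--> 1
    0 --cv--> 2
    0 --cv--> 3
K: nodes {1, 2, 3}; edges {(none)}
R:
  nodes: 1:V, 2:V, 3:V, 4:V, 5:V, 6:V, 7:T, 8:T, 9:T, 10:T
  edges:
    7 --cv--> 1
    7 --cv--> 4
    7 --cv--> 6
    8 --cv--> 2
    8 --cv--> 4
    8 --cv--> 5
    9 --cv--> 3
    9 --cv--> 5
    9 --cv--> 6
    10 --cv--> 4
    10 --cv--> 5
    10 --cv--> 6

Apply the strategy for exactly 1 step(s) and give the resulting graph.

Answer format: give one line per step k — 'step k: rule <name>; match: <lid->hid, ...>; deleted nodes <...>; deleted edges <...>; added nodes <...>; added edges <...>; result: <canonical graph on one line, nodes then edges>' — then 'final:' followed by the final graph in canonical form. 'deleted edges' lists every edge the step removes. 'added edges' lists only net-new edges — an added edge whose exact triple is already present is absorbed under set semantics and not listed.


step 1: rule r1; match: 0->7, 1->1, 2->3, 3->6; deleted nodes 7; deleted edges (7,1,cv); (7,3,cv); (7,6,cv); added nodes 9, 10, 11, 12, 13, 14, 15; added edges (12,1,cv); (12,9,cv); (12,11,cv); (13,3,cv); (13,9,cv); (13,10,cv); (14,6,cv); (14,10,cv); (14,11,cv); (15,9,cv); (15,10,cv); (15,11,cv); result: nodes: 1:V, 3:V, 5:V, 6:V, 8:T, 9:V, 10:V, 11:V, 12:T, 13:T, 14:T, 15:T edges: (8,1,cv); (8,3,cv); (8,3,cvk); (8,5,cv); (12,1,cv); (12,9,cv); (12,11,cv); (13,3,cv); (13,9,cv); (13,10,cv); (14,6,cv); (14,10,cv); (14,11,cv); (15,9,cv); (15,10,cv); (15,11,cv)
final:
nodes: 1:V, 3:V, 5:V, 6:V, 8:T, 9:V, 10:V, 11:V, 12:T, 13:T, 14:T, 15:T
edges: (8,1,cv); (8,3,cv); (8,3,cvk); (8,5,cv); (12,1,cv); (12,9,cv); (12,11,cv); (13,3,cv); (13,9,cv); (13,10,cv); (14,6,cv); (14,10,cv); (14,11,cv); (15,9,cv); (15,10,cv); (15,11,cv)


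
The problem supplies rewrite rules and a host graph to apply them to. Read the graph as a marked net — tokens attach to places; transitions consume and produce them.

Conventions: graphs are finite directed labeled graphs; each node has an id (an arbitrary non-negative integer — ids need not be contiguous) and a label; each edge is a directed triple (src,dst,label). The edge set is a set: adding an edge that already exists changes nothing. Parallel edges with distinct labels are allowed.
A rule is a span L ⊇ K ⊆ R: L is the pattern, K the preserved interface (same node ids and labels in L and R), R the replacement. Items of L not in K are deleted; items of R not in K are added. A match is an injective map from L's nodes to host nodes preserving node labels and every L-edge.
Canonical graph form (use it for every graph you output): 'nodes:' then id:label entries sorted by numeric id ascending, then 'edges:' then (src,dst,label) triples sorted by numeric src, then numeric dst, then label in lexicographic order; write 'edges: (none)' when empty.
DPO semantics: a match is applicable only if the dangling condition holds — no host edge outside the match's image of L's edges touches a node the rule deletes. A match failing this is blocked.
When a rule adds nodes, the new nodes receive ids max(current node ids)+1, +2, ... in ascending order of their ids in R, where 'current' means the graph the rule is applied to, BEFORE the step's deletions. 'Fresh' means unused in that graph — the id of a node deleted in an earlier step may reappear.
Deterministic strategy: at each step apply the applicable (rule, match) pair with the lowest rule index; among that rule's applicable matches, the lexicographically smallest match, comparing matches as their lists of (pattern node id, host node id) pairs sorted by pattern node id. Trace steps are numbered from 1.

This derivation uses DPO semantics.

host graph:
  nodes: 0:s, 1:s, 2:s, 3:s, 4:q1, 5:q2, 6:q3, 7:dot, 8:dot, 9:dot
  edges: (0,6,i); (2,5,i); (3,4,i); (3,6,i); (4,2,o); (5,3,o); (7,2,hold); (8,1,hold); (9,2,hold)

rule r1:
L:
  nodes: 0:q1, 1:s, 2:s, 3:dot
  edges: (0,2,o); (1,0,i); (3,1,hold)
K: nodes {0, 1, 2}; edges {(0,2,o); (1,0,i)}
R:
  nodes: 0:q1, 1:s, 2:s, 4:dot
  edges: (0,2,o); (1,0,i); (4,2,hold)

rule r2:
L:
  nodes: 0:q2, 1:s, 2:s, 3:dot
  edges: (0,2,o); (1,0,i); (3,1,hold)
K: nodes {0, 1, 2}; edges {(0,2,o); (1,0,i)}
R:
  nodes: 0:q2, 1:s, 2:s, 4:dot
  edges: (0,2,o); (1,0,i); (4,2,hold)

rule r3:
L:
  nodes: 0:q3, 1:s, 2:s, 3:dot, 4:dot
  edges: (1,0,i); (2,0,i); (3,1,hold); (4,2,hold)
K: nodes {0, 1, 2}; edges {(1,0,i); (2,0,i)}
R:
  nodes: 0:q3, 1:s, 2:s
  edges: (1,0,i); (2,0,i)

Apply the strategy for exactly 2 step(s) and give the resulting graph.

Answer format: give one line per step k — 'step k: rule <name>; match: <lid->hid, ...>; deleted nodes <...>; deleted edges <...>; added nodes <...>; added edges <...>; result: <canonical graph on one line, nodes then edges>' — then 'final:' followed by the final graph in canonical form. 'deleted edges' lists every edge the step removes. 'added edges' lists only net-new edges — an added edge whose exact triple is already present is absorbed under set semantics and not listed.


step 1: rule r2; match: 0->5, 1->2, 2->3, 3->7; deleted nodes 7; deleted edges (7,2,hold); added nodes 10; added edges (10,3,hold); result: nodes: 0:s, 1:s, 2:s, 3:s, 4:q1, 5:q2, 6:q3, 8:dot, 9:dot, 10:dot edges: (0,6,i); (2,5,i); (3,4,i); (3,6,i); (4,2,o); (5,3,o); (8,1,hold); (9,2,hold); (10,3,hold)
step 2: rule r1; match: 0->4, 1->3, 2->2, 3->10; deleted nodes 10; deleted edges (10,3,hold); added nodes 11; added edges (11,2,hold); result: nodes: 0:s, 1:s, 2:s, 3:s, 4:q1, 5:q2, 6:q3, 8:dot, 9:dot, 11:dot edges: (0,6,i); (2,5,i); (3,4,i); (3,6,i); (4,2,o); (5,3,o); (8,1,hold); (9,2,hold); (11,2,hold)
final:
nodes: 0:s, 1:s, 2:s, 3:s, 4:q1, 5:q2, 6:q3, 8:dot, 9:dot, 11:dot
edges: (0,6,i); (2,5,i); (3,4,i); (3,6,i); (4,2,o); (5,3,o); (8,1,hold); (9,2,hold); (11,2,hold)


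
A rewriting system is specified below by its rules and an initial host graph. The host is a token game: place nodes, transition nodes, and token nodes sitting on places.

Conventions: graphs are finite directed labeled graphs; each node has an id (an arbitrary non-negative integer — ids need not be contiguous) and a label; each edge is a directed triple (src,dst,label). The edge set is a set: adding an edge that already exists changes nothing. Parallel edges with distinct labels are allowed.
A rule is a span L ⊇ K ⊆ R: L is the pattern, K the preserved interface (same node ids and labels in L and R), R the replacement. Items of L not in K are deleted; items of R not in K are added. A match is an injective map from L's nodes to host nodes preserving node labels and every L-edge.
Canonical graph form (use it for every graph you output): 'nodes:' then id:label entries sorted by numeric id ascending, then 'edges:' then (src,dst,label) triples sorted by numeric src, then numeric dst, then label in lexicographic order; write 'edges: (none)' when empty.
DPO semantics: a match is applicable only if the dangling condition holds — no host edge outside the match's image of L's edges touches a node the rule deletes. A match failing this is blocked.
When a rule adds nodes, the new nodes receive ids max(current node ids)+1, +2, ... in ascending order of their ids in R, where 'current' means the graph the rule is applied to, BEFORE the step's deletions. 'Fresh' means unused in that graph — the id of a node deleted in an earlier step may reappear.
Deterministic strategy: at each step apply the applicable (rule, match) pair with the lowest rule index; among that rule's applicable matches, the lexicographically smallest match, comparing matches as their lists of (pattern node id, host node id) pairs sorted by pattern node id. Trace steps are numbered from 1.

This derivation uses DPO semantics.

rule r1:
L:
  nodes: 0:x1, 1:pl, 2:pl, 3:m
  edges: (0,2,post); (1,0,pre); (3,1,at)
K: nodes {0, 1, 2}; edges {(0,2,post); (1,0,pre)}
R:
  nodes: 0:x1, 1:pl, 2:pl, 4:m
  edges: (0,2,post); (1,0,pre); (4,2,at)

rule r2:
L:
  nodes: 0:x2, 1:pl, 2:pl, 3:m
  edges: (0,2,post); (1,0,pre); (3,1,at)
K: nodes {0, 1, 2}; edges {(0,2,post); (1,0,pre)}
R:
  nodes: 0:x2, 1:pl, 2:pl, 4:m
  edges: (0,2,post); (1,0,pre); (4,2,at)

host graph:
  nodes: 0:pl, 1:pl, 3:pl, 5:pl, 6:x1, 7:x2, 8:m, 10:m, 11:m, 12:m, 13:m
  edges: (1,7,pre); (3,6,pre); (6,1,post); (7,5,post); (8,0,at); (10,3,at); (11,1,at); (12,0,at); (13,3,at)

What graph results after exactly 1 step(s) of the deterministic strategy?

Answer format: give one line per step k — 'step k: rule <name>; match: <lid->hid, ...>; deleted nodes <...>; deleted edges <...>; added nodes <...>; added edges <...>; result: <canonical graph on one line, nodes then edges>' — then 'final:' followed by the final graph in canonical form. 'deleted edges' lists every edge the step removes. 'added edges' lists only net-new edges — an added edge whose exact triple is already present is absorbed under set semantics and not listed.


step 1: rule r1; match: 0->6, 1->3, 2->1, 3->10; deleted nodes 10; deleted edges (10,3,at); added nodes 14; added edges (14,1,at); result: nodes: 0:pl, 1:pl, 3:pl, 5:pl, 6:x1, 7:x2, 8:m, 11:m, 12:m, 13:m, 14:m edges: (1,7,pre); (3,6,pre); (6,1,post); (7,5,post); (8,0,at); (11,1,at); (12,0,at); (13,3,at); (14,1,at)
final:
nodes: 0:pl, 1:pl, 3:pl, 5:pl, 6:x1, 7:x2, 8:m, 11:m, 12:m, 13:m, 14:m
edges: (1,7,pre); (3,6,pre); (6,1,post); (7,5,post); (8,0,at); (11,1,at); (12,0,at); (13,3,at); (14,1,at)


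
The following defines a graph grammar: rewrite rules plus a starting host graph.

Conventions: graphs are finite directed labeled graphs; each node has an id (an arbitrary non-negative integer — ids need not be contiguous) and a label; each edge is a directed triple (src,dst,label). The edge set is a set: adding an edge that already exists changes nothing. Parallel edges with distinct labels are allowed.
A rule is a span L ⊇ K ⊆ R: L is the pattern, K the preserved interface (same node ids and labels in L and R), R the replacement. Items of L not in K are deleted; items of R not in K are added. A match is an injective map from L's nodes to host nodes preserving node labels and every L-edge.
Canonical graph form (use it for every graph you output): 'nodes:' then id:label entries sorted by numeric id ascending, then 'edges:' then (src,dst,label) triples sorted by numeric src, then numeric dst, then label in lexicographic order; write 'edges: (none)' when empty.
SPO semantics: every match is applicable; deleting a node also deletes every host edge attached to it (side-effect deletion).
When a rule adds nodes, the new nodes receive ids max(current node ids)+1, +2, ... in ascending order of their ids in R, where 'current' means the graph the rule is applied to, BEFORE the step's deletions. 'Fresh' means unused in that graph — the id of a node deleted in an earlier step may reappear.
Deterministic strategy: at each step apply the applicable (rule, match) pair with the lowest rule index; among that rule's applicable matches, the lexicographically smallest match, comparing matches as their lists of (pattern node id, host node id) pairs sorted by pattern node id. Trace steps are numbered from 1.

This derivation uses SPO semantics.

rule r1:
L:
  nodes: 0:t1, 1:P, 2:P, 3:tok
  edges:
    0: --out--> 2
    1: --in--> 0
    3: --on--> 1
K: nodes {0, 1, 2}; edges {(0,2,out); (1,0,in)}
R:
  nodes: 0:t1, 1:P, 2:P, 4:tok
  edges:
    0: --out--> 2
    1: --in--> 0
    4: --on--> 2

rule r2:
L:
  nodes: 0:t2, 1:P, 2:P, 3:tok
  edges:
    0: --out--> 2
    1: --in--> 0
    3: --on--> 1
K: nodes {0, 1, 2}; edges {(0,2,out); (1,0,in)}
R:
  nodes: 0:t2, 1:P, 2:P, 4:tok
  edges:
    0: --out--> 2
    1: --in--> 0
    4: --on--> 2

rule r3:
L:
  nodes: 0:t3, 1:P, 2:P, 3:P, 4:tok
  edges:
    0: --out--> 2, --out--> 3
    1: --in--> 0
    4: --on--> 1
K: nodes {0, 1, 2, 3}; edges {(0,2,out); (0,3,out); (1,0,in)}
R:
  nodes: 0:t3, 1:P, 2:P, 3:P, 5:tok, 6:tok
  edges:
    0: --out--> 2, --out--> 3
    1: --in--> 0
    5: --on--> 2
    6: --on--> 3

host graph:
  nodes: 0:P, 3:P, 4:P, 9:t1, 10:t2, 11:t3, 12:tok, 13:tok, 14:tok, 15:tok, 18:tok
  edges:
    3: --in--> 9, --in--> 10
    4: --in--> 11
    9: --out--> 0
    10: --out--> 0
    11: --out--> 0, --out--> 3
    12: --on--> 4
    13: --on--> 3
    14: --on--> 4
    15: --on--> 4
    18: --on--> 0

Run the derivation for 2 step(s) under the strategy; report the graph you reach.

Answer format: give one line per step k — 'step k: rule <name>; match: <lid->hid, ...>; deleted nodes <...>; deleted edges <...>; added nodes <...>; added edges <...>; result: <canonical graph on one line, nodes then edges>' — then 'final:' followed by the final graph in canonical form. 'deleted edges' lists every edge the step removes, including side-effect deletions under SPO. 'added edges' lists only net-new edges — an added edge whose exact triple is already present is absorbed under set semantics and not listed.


step 1: rule r1; match: 0->9, 1->3, 2->0, 3->13; deleted nodes 13; deleted edges (13,3,on); added nodes 19; added edges (19,0,on); result: nodes: 0:P, 3:P, 4:P, 9:t1, 10:t2, 11:t3, 12:tok, 14:tok, 15:tok, 18:tok, 19:tok edges: (3,9,in); (3,10,in); (4,11,in); (9,0,out); (10,0,out); (11,0,out); (11,3,out); (12,4,on); (14,4,on); (15,4,on); (18,0,on); (19,0,on)
step 2: rule r3; match: 0->11, 1->4, 2->0, 3->3, 4->12; deleted nodes 12; deleted edges (12,4,on); added nodes 20, 21; added edges (20,0,on); (21,3,on); result: nodes: 0:P, 3:P, 4:P, 9:t1, 10:t2, 11:t3, 14:tok, 15:tok, 18:tok, 19:tok, 20:tok, 21:tok edges: (3,9,in); (3,10,in); (4,11,in); (9,0,out); (10,0,out); (11,0,out); (11,3,out); (14,4,on); (15,4,on); (18,0,on); (19,0,on); (20,0,on); (21,3,on)
final:
nodes: 0:P, 3:P, 4:P, 9:t1, 10:t2, 11:t3, 14:tok, 15:tok, 18:tok, 19:tok, 20:tok, 21:tok
edges: (3,9,in); (3,10,in); (4,11,in); (9,0,out); (10,0,out); (11,0,out); (11,3,out); (14,4,on); (15,4,on); (18,0,on); (19,0,on); (20,0,on); (21,3,on)


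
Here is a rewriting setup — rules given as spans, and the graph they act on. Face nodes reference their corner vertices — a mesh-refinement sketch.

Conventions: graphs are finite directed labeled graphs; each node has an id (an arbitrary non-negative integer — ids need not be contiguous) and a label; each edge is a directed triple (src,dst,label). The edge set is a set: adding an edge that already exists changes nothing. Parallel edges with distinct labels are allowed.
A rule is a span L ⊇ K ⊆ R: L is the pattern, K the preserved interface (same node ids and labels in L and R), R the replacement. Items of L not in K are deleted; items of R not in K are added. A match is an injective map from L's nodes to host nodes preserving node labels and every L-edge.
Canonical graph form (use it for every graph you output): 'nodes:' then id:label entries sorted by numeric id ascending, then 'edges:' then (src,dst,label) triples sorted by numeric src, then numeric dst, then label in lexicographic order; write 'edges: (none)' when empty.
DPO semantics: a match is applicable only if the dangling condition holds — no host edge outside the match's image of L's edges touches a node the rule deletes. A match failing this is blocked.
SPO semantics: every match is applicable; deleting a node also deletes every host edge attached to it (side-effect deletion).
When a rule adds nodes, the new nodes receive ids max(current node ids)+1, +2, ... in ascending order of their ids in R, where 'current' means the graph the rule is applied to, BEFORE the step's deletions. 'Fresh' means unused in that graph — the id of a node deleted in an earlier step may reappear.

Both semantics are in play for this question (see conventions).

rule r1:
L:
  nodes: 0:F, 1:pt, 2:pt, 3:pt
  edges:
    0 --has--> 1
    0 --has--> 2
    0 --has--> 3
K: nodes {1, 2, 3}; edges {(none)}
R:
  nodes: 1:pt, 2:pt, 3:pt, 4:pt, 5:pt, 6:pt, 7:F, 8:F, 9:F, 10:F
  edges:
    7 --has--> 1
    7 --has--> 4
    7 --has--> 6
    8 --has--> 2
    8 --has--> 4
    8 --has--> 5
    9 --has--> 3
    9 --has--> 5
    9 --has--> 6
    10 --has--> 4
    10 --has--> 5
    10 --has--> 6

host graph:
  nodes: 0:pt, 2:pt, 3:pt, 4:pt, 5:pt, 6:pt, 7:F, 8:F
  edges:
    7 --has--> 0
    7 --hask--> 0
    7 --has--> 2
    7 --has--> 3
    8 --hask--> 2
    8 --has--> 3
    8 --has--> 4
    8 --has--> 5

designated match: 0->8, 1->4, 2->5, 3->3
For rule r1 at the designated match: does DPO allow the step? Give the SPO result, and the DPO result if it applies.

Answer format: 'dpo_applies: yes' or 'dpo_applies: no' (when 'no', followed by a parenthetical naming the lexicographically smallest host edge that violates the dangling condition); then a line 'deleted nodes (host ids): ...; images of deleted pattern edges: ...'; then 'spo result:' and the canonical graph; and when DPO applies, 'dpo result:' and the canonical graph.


dpo_applies: no
(the rule deletes node 8, which keeps host edge (8,2,hask) outside the match image — the dangling condition fails, DPO blocks; SPO proceeds and side-deletes such edges)
deleted nodes (host ids): 8; images of deleted pattern edges: (8,3,has); (8,4,has); (8,5,has)
spo result:
nodes: 0:pt, 2:pt, 3:pt, 4:pt, 5:pt, 6:pt, 7:F, 9:pt, 10:pt, 11:pt, 12:F, 13:F, 14:F, 15:F
edges: (7,0,has); (7,0,hask); (7,2,has); (7,3,has); (12,4,has); (12,9,has); (12,11,has); (13,5,has); (13,9,has); (13,10,has); (14,3,has); (14,10,has); (14,11,has); (15,9,has); (15,10,has); (15,11,has)


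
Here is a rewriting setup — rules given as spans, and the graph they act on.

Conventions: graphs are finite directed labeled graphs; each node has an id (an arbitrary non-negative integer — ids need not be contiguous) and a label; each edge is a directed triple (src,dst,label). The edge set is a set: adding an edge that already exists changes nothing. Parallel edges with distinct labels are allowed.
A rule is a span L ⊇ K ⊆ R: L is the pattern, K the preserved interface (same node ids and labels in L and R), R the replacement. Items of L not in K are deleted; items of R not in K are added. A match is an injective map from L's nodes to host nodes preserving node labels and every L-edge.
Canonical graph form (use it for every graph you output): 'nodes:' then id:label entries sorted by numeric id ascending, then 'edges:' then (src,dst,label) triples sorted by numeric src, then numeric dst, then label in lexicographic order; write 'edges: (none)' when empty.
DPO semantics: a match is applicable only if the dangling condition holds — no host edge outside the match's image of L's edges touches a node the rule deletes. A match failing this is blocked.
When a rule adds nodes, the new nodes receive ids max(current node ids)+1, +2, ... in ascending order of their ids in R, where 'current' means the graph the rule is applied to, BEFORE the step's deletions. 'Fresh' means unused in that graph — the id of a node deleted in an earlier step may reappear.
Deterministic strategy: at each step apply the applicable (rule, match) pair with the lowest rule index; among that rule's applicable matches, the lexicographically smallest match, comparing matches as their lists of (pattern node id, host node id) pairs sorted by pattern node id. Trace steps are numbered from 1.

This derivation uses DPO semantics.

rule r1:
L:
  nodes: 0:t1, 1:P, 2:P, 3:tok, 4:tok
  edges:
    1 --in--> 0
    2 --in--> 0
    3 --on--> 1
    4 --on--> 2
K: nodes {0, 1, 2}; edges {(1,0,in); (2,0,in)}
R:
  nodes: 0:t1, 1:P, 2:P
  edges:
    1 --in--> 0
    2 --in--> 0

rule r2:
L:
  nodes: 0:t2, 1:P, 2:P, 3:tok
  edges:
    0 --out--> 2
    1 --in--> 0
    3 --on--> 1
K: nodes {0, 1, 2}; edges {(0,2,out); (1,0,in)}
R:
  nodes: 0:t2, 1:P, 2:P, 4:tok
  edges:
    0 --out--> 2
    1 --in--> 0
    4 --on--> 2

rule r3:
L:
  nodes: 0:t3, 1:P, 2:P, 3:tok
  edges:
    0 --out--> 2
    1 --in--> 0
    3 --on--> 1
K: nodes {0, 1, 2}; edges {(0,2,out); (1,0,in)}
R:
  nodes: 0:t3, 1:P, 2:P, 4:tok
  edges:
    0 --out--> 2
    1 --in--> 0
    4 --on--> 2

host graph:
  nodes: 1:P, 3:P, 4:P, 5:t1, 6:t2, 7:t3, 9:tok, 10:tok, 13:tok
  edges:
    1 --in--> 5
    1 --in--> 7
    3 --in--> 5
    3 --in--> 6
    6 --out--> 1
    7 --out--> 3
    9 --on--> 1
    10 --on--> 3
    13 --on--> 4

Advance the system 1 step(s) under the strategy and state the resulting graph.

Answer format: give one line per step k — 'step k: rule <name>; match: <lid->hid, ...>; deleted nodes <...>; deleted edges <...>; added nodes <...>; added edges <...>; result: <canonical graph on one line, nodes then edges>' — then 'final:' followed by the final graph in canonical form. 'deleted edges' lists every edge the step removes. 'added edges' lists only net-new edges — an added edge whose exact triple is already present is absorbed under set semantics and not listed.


step 1: rule r1; match: 0->5, 1->1, 2->3, 3->9, 4->10; deleted nodes 9, 10; deleted edges (9,1,on); (10,3,on); added nodes (none); added edges (none); result: nodes: 1:P, 3:P, 4:P, 5:t1, 6:t2, 7:t3, 13:tok edges: (1,5,in); (1,7,in); (3,5,in); (3,6,in); (6,1,out); (7,3,out); (13,4,on)
final:
nodes: 1:P, 3:P, 4:P, 5:t1, 6:t2, 7:t3, 13:tok
edges: (1,5,in); (1,7,in); (3,5,in); (3,6,in); (6,1,out); (7,3,out); (13,4,on)


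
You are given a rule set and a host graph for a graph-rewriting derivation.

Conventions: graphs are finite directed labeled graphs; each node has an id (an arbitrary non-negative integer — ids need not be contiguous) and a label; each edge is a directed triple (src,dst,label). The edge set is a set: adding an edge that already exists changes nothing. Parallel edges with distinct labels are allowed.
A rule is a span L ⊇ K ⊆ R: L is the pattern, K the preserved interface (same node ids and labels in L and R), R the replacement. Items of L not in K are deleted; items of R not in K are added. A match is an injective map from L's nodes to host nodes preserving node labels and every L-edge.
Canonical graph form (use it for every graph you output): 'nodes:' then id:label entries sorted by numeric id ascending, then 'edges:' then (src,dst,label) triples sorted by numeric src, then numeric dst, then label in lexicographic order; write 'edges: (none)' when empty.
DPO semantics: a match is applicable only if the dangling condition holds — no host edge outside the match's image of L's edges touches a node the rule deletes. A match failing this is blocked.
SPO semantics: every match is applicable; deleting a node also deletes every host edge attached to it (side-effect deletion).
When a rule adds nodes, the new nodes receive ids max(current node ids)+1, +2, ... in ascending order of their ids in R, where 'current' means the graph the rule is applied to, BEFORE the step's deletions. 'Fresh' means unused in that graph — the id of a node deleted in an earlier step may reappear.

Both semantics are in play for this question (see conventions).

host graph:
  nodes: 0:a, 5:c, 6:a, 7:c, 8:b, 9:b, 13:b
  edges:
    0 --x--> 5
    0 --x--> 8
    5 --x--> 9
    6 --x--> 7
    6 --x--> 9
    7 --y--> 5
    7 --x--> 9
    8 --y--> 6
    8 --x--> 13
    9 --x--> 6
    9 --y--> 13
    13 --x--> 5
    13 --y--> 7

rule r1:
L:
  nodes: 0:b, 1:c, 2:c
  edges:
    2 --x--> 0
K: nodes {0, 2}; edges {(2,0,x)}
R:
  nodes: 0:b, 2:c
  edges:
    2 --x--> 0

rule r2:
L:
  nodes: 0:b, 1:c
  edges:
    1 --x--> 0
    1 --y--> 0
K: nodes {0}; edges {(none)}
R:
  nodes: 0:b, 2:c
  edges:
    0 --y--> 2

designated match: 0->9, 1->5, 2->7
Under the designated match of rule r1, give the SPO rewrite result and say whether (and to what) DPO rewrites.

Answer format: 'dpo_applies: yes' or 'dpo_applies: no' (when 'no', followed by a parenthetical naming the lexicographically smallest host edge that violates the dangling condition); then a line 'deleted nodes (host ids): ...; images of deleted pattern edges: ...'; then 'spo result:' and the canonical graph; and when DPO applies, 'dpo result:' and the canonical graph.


dpo_applies: no
(the rule deletes node 5, which keeps host edge (0,5,x) outside the match image — the dangling condition fails, DPO blocks; SPO proceeds and side-deletes such edges)
deleted nodes (host ids): 5; images of deleted pattern edges: (none)
spo result:
nodes: 0:a, 6:a, 7:c, 8:b, 9:b, 13:b
edges: (0,8,x); (6,7,x); (6,9,x); (7,9,x); (8,6,y); (8,13,x); (9,6,x); (9,13,y); (13,7,y)
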